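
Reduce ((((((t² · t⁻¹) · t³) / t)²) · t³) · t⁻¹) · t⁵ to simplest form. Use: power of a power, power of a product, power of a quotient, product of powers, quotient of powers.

t¹³

((((((t² · t⁻¹) · t³) / t)²) · t³) · t⁻¹) · t⁵
= ((((((t² · t⁻¹) · t³)²) / (t²)) · t³) · t⁻¹) · t⁵    [power of a quotient]
= ((((((t² · t⁻¹)²) · ((t³)²)) / (t²)) · t³) · t⁻¹) · t⁵    [power of a product]
= (((((((t²)²) · ((t⁻¹)²)) · ((t³)²)) / (t²)) · t³) · t⁻¹) · t⁵    [power of a product]
= (((((t⁴ · ((t⁻¹)²)) · ((t³)²)) / (t²)) · t³) · t⁻¹) · t⁵    [power of a power]
= (((((t⁴ · t⁻²) · ((t³)²)) / (t²)) · t³) · t⁻¹) · t⁵    [power of a power]
= ((((t² · ((t³)²)) / (t²)) · t³) · t⁻¹) · t⁵    [product of powers]
= ((((t² · t⁶) / (t²)) · t³) · t⁻¹) · t⁵    [power of a power]
= (((t⁸ / (t²)) · t³) · t⁻¹) · t⁵    [product of powers]
= ((t⁶ · t³) · t⁻¹) · t⁵    [quotient of powers]
= (t⁹ · t⁻¹) · t⁵    [product of powers]
= t⁸ · t⁵    [product of powers]
= t¹³    [product of powers]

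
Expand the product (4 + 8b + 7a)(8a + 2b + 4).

60a + 40b + 16 + 78ab + 16b^2 + 56a^2

(4 + 8b + 7a)(8a + 2b + 4)
= 32a + 8b + 16 + 64ab + 16b^2 + 32b + 56a^2 + 14ab + 28a    [distributive law]
= 60a + 40b + 16 + 78ab + 16b^2 + 56a^2    [combine like terms]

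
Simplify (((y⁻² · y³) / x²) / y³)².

x⁻⁴y⁻⁴

(((y⁻² · y³) / x²) / y³)²
= (((y⁻² · y³) / x²)²) / ((y³)²)    [power of a quotient]
= (((y⁻² · y³)²) / ((x²)²)) / ((y³)²)    [power of a quotient]
= ((((y⁻²)²) · ((y³)²)) / ((x²)²)) / ((y³)²)    [power of a product]
= ((y⁻⁴ · ((y³)²)) / ((x²)²)) / ((y³)²)    [power of a power]
= ((y⁻⁴ · y⁶) / ((x²)²)) / ((y³)²)    [power of a power]
= (y² / ((x²)²)) / ((y³)²)    [product of powers]
= (y² / x⁴) / ((y³)²)    [power of a power]
= (y² / x⁴) / y⁶    [power of a power]
= x⁻⁴y⁻⁴    [quotient of powers]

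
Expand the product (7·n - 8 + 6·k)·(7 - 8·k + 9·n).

-23·n - 2·k·n + 63·n^2 - 56 + 106·k - 48·k^2

(7·n - 8 + 6·k)·(7 - 8·k + 9·n)
= 49·n - 56·k·n + 63·n^2 - 56 + 64·k - 72·n + 42·k - 48·k^2 + 54·k·n    [distributive law]
= -23·n - 2·k·n + 63·n^2 - 56 + 106·k - 48·k^2    [combine like terms]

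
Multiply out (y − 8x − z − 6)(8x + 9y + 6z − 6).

(y − 8x − z − 6)(8x + 9y + 6z − 6)
= 8xy + 9y^2 + 6yz − 6y − 64x^2 − 72xy − 48xz + 48x − 8xz − 9yz − 6z^2 + 6z − 48x − 54y − 36z + 36    [distributive law]
= −64xy + 9y^2 − 3yz − 60y − 64x^2 − 56xz − 6z^2 − 30z + 36    [combine like terms]

−64xy + 9y^2 − 3yz − 60y − 64x^2 − 56xz − 6z^2 − 30z + 36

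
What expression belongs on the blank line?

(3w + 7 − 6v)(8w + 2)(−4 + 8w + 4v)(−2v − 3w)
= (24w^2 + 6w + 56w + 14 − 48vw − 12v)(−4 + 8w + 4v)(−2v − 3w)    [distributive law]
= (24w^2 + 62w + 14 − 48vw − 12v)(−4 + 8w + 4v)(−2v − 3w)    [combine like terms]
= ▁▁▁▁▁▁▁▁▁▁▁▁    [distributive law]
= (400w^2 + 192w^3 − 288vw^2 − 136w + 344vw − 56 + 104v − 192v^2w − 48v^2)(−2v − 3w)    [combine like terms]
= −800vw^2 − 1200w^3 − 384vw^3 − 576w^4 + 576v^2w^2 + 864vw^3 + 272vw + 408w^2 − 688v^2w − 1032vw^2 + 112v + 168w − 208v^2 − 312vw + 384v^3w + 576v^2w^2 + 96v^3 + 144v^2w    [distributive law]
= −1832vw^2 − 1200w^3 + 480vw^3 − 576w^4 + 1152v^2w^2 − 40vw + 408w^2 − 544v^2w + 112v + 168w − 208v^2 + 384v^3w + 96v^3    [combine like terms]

By distributive law:

(−96w^2 + 192w^3 + 96vw^2 − 248w + 496w^2 + 248vw − 56 + 112w + 56v + 192vw − 384vw^2 − 192v^2w + 48v − 96vw − 48v^2)(−2v − 3w)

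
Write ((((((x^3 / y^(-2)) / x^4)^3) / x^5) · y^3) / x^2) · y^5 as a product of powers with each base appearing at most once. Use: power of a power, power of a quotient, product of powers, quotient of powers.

((((((x^3 / y^(-2)) / x^4)^3) / x^5) · y^3) / x^2) · y^5
= ((((((x^3 / y^(-2))^3) / ((x^4)^3)) / x^5) · y^3) / x^2) · y^5    [power of a quotient]
= (((((((x^3)^3) / ((y^(-2))^3)) / ((x^4)^3)) / x^5) · y^3) / x^2) · y^5    [power of a quotient]
= (((((x^9 / ((y^(-2))^3)) / ((x^4)^3)) / x^5) · y^3) / x^2) · y^5    [power of a power]
= (((((x^9 / y^(-6)) / ((x^4)^3)) / x^5) · y^3) / x^2) · y^5    [power of a power]
= (((((x^9 / y^(-6)) / x^12) / x^5) · y^3) / x^2) · y^5    [power of a power]
= x^(-10)y^14    [quotient of powers; product of powers]

x^(-10)y^14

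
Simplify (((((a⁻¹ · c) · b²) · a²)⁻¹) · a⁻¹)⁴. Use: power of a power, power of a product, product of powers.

a⁻⁸b⁻⁸c⁻⁴

(((((a⁻¹ · c) · b²) · a²)⁻¹) · a⁻¹)⁴
= (((((a⁻¹ · c) · b²) · a²)⁻¹)⁴) · ((a⁻¹)⁴)    [power of a product]
= ((((a⁻¹ · c) · b²) · a²)⁻⁴) · ((a⁻¹)⁴)    [power of a power]
= ((((a⁻¹ · c) · b²)⁻⁴) · ((a²)⁻⁴)) · ((a⁻¹)⁴)    [power of a product]
= ((((a⁻¹ · c)⁻⁴) · ((b²)⁻⁴)) · ((a²)⁻⁴)) · ((a⁻¹)⁴)    [power of a product]
= (((((a⁻¹)⁻⁴) · (c⁻⁴)) · ((b²)⁻⁴)) · ((a²)⁻⁴)) · ((a⁻¹)⁴)    [power of a product]
= (((a⁴ · (c⁻⁴)) · ((b²)⁻⁴)) · ((a²)⁻⁴)) · ((a⁻¹)⁴)    [power of a power]
= (((a⁴ · c⁻⁴) · b⁻⁸) · ((a²)⁻⁴)) · ((a⁻¹)⁴)    [power of a power]
= (((a⁴ · c⁻⁴) · b⁻⁸) · a⁻⁸) · ((a⁻¹)⁴)    [power of a power]
= (((a⁴ · c⁻⁴) · b⁻⁸) · a⁻⁸) · a⁻⁴    [power of a power]
= a⁻⁸b⁻⁸c⁻⁴    [product of powers]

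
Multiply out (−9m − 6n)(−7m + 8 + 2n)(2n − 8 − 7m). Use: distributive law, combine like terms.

(−9m − 6n)(−7m + 8 + 2n)(2n − 8 − 7m)
= (63m^2 − 72m − 18mn + 42mn − 48n − 12n^2)(2n − 8 − 7m)    [distributive law]
= (63m^2 − 72m + 24mn − 48n − 12n^2)(2n − 8 − 7m)    [combine like terms]
= 126m^2n − 504m^2 − 441m^3 − 144mn + 576m + 504m^2 + 48mn^2 − 192mn − 168m^2n − 96n^2 + 384n + 336mn − 24n^3 + 96n^2 + 84mn^2    [distributive law]
= −42m^2n − 441m^3 + 576m + 132mn^2 + 384n − 24n^3    [combine like terms]

−42m^2n − 441m^3 + 576m + 132mn^2 + 384n − 24n^3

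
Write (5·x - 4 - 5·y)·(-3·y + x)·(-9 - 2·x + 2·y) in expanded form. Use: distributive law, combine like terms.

(5·x - 4 - 5·y)·(-3·y + x)·(-9 - 2·x + 2·y)
= (-15·x·y + 5·x² + 12·y - 4·x + 15·y² - 5·x·y)·(-9 - 2·x + 2·y)    [distributive law]
= (-20·x·y + 5·x² + 12·y - 4·x + 15·y²)·(-9 - 2·x + 2·y)    [combine like terms]
= 180·x·y + 40·x²·y - 40·x·y² - 45·x² - 10·x³ + 10·x²·y - 108·y - 24·x·y + 24·y² + 36·x + 8·x² - 8·x·y - 135·y² - 30·x·y² + 30·y³    [distributive law]
= 148·x·y + 50·x²·y - 70·x·y² - 37·x² - 10·x³ - 108·y - 111·y² + 36·x + 30·y³    [combine like terms]

148·x·y + 50·x²·y - 70·x·y² - 37·x² - 10·x³ - 108·y - 111·y² + 36·x + 30·y³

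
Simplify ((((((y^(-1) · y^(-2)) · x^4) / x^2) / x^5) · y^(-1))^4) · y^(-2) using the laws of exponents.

((((((y^(-1) · y^(-2)) · x^4) / x^2) / x^5) · y^(-1))^4) · y^(-2)
= ((((((y^(-1) · y^(-2)) · x^4) / x^2) / x^5)^4) · ((y^(-1))^4)) · y^(-2)    [power of a product]
= ((((((y^(-1) · y^(-2)) · x^4) / x^2)^4) / ((x^5)^4)) · ((y^(-1))^4)) · y^(-2)    [power of a quotient]
= ((((((y^(-1) · y^(-2)) · x^4)^4) / ((x^2)^4)) / ((x^5)^4)) · ((y^(-1))^4)) · y^(-2)    [power of a quotient]
= ((((((y^(-1) · y^(-2))^4) · ((x^4)^4)) / ((x^2)^4)) / ((x^5)^4)) · ((y^(-1))^4)) · y^(-2)    [power of a product]
= (((((((y^(-1))^4) · ((y^(-2))^4)) · ((x^4)^4)) / ((x^2)^4)) / ((x^5)^4)) · ((y^(-1))^4)) · y^(-2)    [power of a product]
= (((((y^(-4) · ((y^(-2))^4)) · ((x^4)^4)) / ((x^2)^4)) / ((x^5)^4)) · ((y^(-1))^4)) · y^(-2)    [power of a power]
= (((((y^(-4) · y^(-8)) · ((x^4)^4)) / ((x^2)^4)) / ((x^5)^4)) · ((y^(-1))^4)) · y^(-2)    [power of a power]
= ((((y^(-12) · ((x^4)^4)) / ((x^2)^4)) / ((x^5)^4)) · ((y^(-1))^4)) · y^(-2)    [product of powers]
= ((((y^(-12) · x^16) / ((x^2)^4)) / ((x^5)^4)) · ((y^(-1))^4)) · y^(-2)    [power of a power]
= ((((y^(-12) · x^16) / x^8) / ((x^5)^4)) · ((y^(-1))^4)) · y^(-2)    [power of a power]
= ((((y^(-12) · x^16) / x^8) / x^20) · ((y^(-1))^4)) · y^(-2)    [power of a power]
= ((((y^(-12) · x^16) / x^8) / x^20) · y^(-4)) · y^(-2)    [power of a power]
= x^(-12)·y^(-18)    [quotient of powers; product of powers]

x^(-12)·y^(-18)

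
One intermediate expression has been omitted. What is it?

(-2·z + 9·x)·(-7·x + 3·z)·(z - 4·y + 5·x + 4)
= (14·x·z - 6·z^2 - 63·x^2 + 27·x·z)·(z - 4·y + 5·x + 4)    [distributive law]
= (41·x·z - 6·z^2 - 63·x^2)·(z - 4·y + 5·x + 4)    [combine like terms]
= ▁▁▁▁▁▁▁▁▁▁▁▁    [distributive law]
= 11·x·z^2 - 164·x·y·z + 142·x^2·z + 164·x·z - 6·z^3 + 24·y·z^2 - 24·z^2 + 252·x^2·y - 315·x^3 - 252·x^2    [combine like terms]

After distributive law, the bracketed line is:

41·x·z^2 - 164·x·y·z + 205·x^2·z + 164·x·z - 6·z^3 + 24·y·z^2 - 30·x·z^2 - 24·z^2 - 63·x^2·z + 252·x^2·y - 315·x^3 - 252·x^2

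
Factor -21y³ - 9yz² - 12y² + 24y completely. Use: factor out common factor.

3y(-7y² - 3z² - 4y + 8)

-21y³ - 9yz² - 12y² + 24y
= 3(-7y³ - 3yz² - 4y² + 8y)    [factor out 3]
= 3y(-7y² - 3z² - 4y + 8)    [factor out y]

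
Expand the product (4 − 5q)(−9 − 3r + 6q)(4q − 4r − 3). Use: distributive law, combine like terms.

(4 − 5q)(−9 − 3r + 6q)(4q − 4r − 3)
= (−36 − 12r + 24q + 45q + 15qr − 30q²)(4q − 4r − 3)    [distributive law]
= (−36 − 12r + 69q + 15qr − 30q²)(4q − 4r − 3)    [combine like terms]
= −144q + 144r + 108 − 48qr + 48r² + 36r + 276q² − 276qr − 207q + 60q²r − 60qr² − 45qr − 120q³ + 120q²r + 90q²    [distributive law]
= −351q + 180r + 108 − 369qr + 48r² + 366q² + 180q²r − 60qr² − 120q³    [combine like terms]

−351q + 180r + 108 − 369qr + 48r² + 366q² + 180q²r − 60qr² − 120q³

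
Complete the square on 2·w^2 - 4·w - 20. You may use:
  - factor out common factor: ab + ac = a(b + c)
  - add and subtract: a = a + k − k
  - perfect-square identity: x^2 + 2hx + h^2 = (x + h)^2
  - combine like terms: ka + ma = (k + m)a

2·w^2 - 4·w - 20
= 2(w^2 - 2·w) - 20    [factor out 2 from the w-terms]
= 2(w^2 - 2·w + 1 - 1) - 20    [add and subtract 1 inside the bracket]
= 2(w - 1)^2 - 2 - 20    [perfect-square identity]
= 2(w - 1)^2 - 22    [combine constants]

2(w - 1)^2 - 22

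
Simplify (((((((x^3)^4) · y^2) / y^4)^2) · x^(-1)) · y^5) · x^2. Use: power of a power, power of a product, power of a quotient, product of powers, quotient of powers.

(((((((x^3)^4) · y^2) / y^4)^2) · x^(-1)) · y^5) · x^2
= (((((((x^3)^4) · y^2)^2) / ((y^4)^2)) · x^(-1)) · y^5) · x^2    [power of a quotient]
= (((((((x^3)^4)^2) · ((y^2)^2)) / ((y^4)^2)) · x^(-1)) · y^5) · x^2    [power of a product]
= ((((((x^3)^8) · ((y^2)^2)) / ((y^4)^2)) · x^(-1)) · y^5) · x^2    [power of a power]
= ((((x^24 · ((y^2)^2)) / ((y^4)^2)) · x^(-1)) · y^5) · x^2    [power of a power]
= ((((x^24 · y^4) / ((y^4)^2)) · x^(-1)) · y^5) · x^2    [power of a power]
= ((((x^24 · y^4) / y^8) · x^(-1)) · y^5) · x^2    [power of a power]
= x^25·y    [quotient of powers; product of powers]

x^25·y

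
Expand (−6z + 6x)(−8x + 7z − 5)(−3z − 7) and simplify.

(−6z + 6x)(−8x + 7z − 5)(−3z − 7)
= (48xz − 42z² + 30z − 48x² + 42xz − 30x)(−3z − 7)    [distributive law]
= (90xz − 42z² + 30z − 48x² − 30x)(−3z − 7)    [combine like terms]
= −270xz² − 630xz + 126z³ + 294z² − 90z² − 210z + 144x²z + 336x² + 90xz + 210x    [distributive law]
= −270xz² − 540xz + 126z³ + 204z² − 210z + 144x²z + 336x² + 210x    [combine like terms]

−270xz² − 540xz + 126z³ + 204z² − 210z + 144x²z + 336x² + 210x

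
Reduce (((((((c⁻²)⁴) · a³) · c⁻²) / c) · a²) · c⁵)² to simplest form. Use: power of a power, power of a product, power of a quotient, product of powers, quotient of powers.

(((((((c⁻²)⁴) · a³) · c⁻²) / c) · a²) · c⁵)²
= (((((((c⁻²)⁴) · a³) · c⁻²) / c) · a²)²) · ((c⁵)²)    [power of a product]
= (((((((c⁻²)⁴) · a³) · c⁻²) / c)²) · ((a²)²)) · ((c⁵)²)    [power of a product]
= (((((((c⁻²)⁴) · a³) · c⁻²)²) / (c²)) · ((a²)²)) · ((c⁵)²)    [power of a quotient]
= (((((((c⁻²)⁴) · a³)²) · ((c⁻²)²)) / (c²)) · ((a²)²)) · ((c⁵)²)    [power of a product]
= (((((((c⁻²)⁴)²) · ((a³)²)) · ((c⁻²)²)) / (c²)) · ((a²)²)) · ((c⁵)²)    [power of a product]
= ((((((c⁻²)⁸) · ((a³)²)) · ((c⁻²)²)) / (c²)) · ((a²)²)) · ((c⁵)²)    [power of a power]
= ((((c⁻¹⁶ · ((a³)²)) · ((c⁻²)²)) / (c²)) · ((a²)²)) · ((c⁵)²)    [power of a power]
= ((((c⁻¹⁶ · a⁶) · ((c⁻²)²)) / (c²)) · ((a²)²)) · ((c⁵)²)    [power of a power]
= ((((c⁻¹⁶ · a⁶) · c⁻⁴) / (c²)) · ((a²)²)) · ((c⁵)²)    [power of a power]
= ((((c⁻¹⁶ · a⁶) · c⁻⁴) / c²) · a⁴) · ((c⁵)²)    [power of a power]
= ((((c⁻¹⁶ · a⁶) · c⁻⁴) / c²) · a⁴) · c¹⁰    [power of a power]
= a¹⁰c⁻¹²    [quotient of powers; product of powers]

a¹⁰c⁻¹²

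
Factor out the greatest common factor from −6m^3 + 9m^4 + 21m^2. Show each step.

−6m^3 + 9m^4 + 21m^2
= 3(−2m^3 + 3m^4 + 7m^2)    [factor out 3]
= 3m^2(−2m + 3m^2 + 7)    [factor out m^2]

3m^2(−2m + 3m^2 + 7)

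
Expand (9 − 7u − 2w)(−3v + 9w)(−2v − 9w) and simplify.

(9 − 7u − 2w)(−3v + 9w)(−2v − 9w)
= (−27v + 81w + 21uv − 63uw + 6vw − 18w^2)(−2v − 9w)    [distributive law]
= 54v^2 + 243vw − 162vw − 729w^2 − 42uv^2 − 189uvw + 126uvw + 567uw^2 − 12v^2w − 54vw^2 + 36vw^2 + 162w^3    [distributive law]
= 54v^2 + 81vw − 729w^2 − 42uv^2 − 63uvw + 567uw^2 − 12v^2w − 18vw^2 + 162w^3    [combine like terms]

54v^2 + 81vw − 729w^2 − 42uv^2 − 63uvw + 567uw^2 − 12v^2w − 18vw^2 + 162w^3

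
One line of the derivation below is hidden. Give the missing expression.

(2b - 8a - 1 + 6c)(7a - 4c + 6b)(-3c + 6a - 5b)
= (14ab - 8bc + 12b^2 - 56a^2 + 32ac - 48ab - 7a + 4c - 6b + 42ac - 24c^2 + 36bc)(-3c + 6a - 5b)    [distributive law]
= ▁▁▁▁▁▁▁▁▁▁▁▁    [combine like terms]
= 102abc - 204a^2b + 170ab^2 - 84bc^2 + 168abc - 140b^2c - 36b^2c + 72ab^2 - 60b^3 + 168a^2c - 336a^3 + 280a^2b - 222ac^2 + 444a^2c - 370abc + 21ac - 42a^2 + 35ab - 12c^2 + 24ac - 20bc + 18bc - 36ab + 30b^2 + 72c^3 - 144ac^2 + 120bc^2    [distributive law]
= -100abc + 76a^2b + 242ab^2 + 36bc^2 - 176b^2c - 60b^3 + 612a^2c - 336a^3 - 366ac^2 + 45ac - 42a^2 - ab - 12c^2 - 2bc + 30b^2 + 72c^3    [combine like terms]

By combine like terms:

(-34ab + 28bc + 12b^2 - 56a^2 + 74ac - 7a + 4c - 6b - 24c^2)(-3c + 6a - 5b)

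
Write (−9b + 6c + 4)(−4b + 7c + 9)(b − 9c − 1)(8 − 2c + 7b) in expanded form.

(−9b + 6c + 4)(−4b + 7c + 9)(b − 9c − 1)(8 − 2c + 7b)
= (36b² − 63bc − 81b − 24bc + 42c² + 54c − 16b + 28c + 36)(b − 9c − 1)(8 − 2c + 7b)    [distributive law]
= (36b² − 87bc − 97b + 42c² + 82c + 36)(b − 9c − 1)(8 − 2c + 7b)    [combine like terms]
= (36b³ − 324b²c − 36b² − 87b²c + 783bc² + 87bc − 97b² + 873bc + 97b + 42bc² − 378c³ − 42c² + 82bc − 738c² − 82c + 36b − 324c − 36)(8 − 2c + 7b)    [distributive law]
= (36b³ − 411b²c − 133b² + 825bc² + 1042bc + 133b − 378c³ − 780c² − 406c − 36)(8 − 2c + 7b)    [combine like terms]
= 288b³ − 72b³c + 252b⁴ − 3288b²c + 822b²c² − 2877b³c − 1064b² + 266b²c − 931b³ + 6600bc² − 1650bc³ + 5775b²c² + 8336bc − 2084bc² + 7294b²c + 1064b − 266bc + 931b² − 3024c³ + 756c⁴ − 2646bc³ − 6240c² + 1560c³ − 5460bc² − 3248c + 812c² − 2842bc − 288 + 72c − 252b    [distributive law]
= −643b³ − 2949b³c + 252b⁴ + 4272b²c + 6597b²c² − 133b² − 944bc² − 4296bc³ + 5228bc + 812b − 1464c³ + 756c⁴ − 5428c² − 3176c − 288    [combine like terms]

−643b³ − 2949b³c + 252b⁴ + 4272b²c + 6597b²c² − 133b² − 944bc² − 4296bc³ + 5228bc + 812b − 1464c³ + 756c⁴ − 5428c² − 3176c − 288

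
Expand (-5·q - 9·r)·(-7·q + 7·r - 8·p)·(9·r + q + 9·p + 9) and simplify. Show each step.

(-5·q - 9·r)·(-7·q + 7·r - 8·p)·(9·r + q + 9·p + 9)
= (35·q² - 35·q·r + 40·p·q + 63·q·r - 63·r² + 72·p·r)·(9·r + q + 9·p + 9)    [distributive law]
= (35·q² + 28·q·r + 40·p·q - 63·r² + 72·p·r)·(9·r + q + 9·p + 9)    [combine like terms]
= 315·q²·r + 35·q³ + 315·p·q² + 315·q² + 252·q·r² + 28·q²·r + 252·p·q·r + 252·q·r + 360·p·q·r + 40·p·q² + 360·p²·q + 360·p·q - 567·r³ - 63·q·r² - 567·p·r² - 567·r² + 648·p·r² + 72·p·q·r + 648·p²·r + 648·p·r    [distributive law]
= 343·q²·r + 35·q³ + 355·p·q² + 315·q² + 189·q·r² + 684·p·q·r + 252·q·r + 360·p²·q + 360·p·q - 567·r³ + 81·p·r² - 567·r² + 648·p²·r + 648·p·r    [combine like terms]

343·q²·r + 35·q³ + 355·p·q² + 315·q² + 189·q·r² + 684·p·q·r + 252·q·r + 360·p²·q + 360·p·q - 567·r³ + 81·p·r² - 567·r² + 648·p²·r + 648·p·r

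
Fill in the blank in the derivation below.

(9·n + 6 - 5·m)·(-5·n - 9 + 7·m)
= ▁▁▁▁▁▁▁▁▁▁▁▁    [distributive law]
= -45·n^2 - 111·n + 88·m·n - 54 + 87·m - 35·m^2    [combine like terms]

By distributive law:

-45·n^2 - 81·n + 63·m·n - 30·n - 54 + 42·m + 25·m·n + 45·m - 35·m^2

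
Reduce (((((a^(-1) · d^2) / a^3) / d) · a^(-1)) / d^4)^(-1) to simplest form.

(((((a^(-1) · d^2) / a^3) / d) · a^(-1)) / d^4)^(-1)
= (((((a^(-1) · d^2) / a^3) / d) · a^(-1))^(-1)) / ((d^4)^(-1))    [power of a quotient]
= (((((a^(-1) · d^2) / a^3) / d)^(-1)) · ((a^(-1))^(-1))) / ((d^4)^(-1))    [power of a product]
= (((((a^(-1) · d^2) / a^3)^(-1)) / (d^(-1))) · ((a^(-1))^(-1))) / ((d^4)^(-1))    [power of a quotient]
= (((((a^(-1) · d^2)^(-1)) / ((a^3)^(-1))) / (d^(-1))) · ((a^(-1))^(-1))) / ((d^4)^(-1))    [power of a quotient]
= ((((((a^(-1))^(-1)) · ((d^2)^(-1))) / ((a^3)^(-1))) / (d^(-1))) · ((a^(-1))^(-1))) / ((d^4)^(-1))    [power of a product]
= ((((a · ((d^2)^(-1))) / ((a^3)^(-1))) / (d^(-1))) · ((a^(-1))^(-1))) / ((d^4)^(-1))    [power of a power]
= ((((a · d^(-2)) / ((a^3)^(-1))) / (d^(-1))) · ((a^(-1))^(-1))) / ((d^4)^(-1))    [power of a power]
= ((((a · d^(-2)) / a^(-3)) / (d^(-1))) · ((a^(-1))^(-1))) / ((d^4)^(-1))    [power of a power]
= ((((a · d^(-2)) / a^(-3)) / d^(-1)) · a) / ((d^4)^(-1))    [power of a power]
= ((((a · d^(-2)) / a^(-3)) / d^(-1)) · a) / d^(-4)    [power of a power]
= a^5d^3    [quotient of powers; product of powers]

a^5d^3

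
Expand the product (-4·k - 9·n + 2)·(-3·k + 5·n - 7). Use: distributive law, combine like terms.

(-4·k - 9·n + 2)·(-3·k + 5·n - 7)
= 12·k^2 - 20·k·n + 28·k + 27·k·n - 45·n^2 + 63·n - 6·k + 10·n - 14    [distributive law]
= 12·k^2 + 7·k·n + 22·k - 45·n^2 + 73·n - 14    [combine like terms]

12·k^2 + 7·k·n + 22·k - 45·n^2 + 73·n - 14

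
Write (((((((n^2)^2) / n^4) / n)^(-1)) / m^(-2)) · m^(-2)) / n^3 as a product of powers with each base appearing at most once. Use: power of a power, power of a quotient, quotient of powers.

n^(-2)

(((((((n^2)^2) / n^4) / n)^(-1)) / m^(-2)) · m^(-2)) / n^3
= (((((((n^2)^2) / n^4)^(-1)) / (n^(-1))) / m^(-2)) · m^(-2)) / n^3    [power of a quotient]
= (((((((n^2)^2)^(-1)) / ((n^4)^(-1))) / (n^(-1))) / m^(-2)) · m^(-2)) / n^3    [power of a quotient]
= ((((((n^2)^(-2)) / ((n^4)^(-1))) / (n^(-1))) / m^(-2)) · m^(-2)) / n^3    [power of a power]
= ((((n^(-4) / ((n^4)^(-1))) / (n^(-1))) / m^(-2)) · m^(-2)) / n^3    [power of a power]
= ((((n^(-4) / n^(-4)) / (n^(-1))) / m^(-2)) · m^(-2)) / n^3    [power of a power]
= (((n^0 / (n^(-1))) / m^(-2)) · m^(-2)) / n^3    [quotient of powers]
= ((n / m^(-2)) · m^(-2)) / n^3    [quotient of powers]
= n^(-2)    [quotient of powers]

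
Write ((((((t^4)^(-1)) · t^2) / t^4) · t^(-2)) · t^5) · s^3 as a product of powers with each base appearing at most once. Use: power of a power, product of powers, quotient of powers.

s^3t^(-3)

((((((t^4)^(-1)) · t^2) / t^4) · t^(-2)) · t^5) · s^3
= (((((t^(-4)) · t^2) / t^4) · t^(-2)) · t^5) · s^3    [power of a power]
= (((t^(-2) / t^4) · t^(-2)) · t^5) · s^3    [product of powers]
= ((t^(-6) · t^(-2)) · t^5) · s^3    [quotient of powers]
= (t^(-8) · t^5) · s^3    [product of powers]
= t^(-3) · s^3    [product of powers]
= s^3t^(-3)    [rearrange]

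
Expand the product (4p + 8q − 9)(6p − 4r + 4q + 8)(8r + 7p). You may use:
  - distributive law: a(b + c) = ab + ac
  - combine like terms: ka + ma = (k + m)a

(4p + 8q − 9)(6p − 4r + 4q + 8)(8r + 7p)
= (24p^2 − 16pr + 16pq + 32p + 48pq − 32qr + 32q^2 + 64q − 54p + 36r − 36q − 72)(8r + 7p)    [distributive law]
= (24p^2 − 16pr + 64pq − 22p − 32qr + 32q^2 + 28q + 36r − 72)(8r + 7p)    [combine like terms]
= 192p^2r + 168p^3 − 128pr^2 − 112p^2r + 512pqr + 448p^2q − 176pr − 154p^2 − 256qr^2 − 224pqr + 256q^2r + 224pq^2 + 224qr + 196pq + 288r^2 + 252pr − 576r − 504p    [distributive law]
= 80p^2r + 168p^3 − 128pr^2 + 288pqr + 448p^2q + 76pr − 154p^2 − 256qr^2 + 256q^2r + 224pq^2 + 224qr + 196pq + 288r^2 − 576r − 504p    [combine like terms]

80p^2r + 168p^3 − 128pr^2 + 288pqr + 448p^2q + 76pr − 154p^2 − 256qr^2 + 256q^2r + 224pq^2 + 224qr + 196pq + 288r^2 − 576r − 504p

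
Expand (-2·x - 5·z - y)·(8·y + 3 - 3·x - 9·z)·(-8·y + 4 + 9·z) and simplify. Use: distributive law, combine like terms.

104·x·y^2 - 4·x·y - 381·x·y·z - 24·x + 78·x·z - 48·x^2·y + 24·x^2 + 54·x^2·z + 297·x·z^2 + 176·y^2·z - 31·y·z - 639·y·z^2 - 60·z + 45·z^2 + 405·z^3 + 64·y^3 - 8·y^2 - 12·y

(-2·x - 5·z - y)·(8·y + 3 - 3·x - 9·z)·(-8·y + 4 + 9·z)
= (-16·x·y - 6·x + 6·x^2 + 18·x·z - 40·y·z - 15·z + 15·x·z + 45·z^2 - 8·y^2 - 3·y + 3·x·y + 9·y·z)·(-8·y + 4 + 9·z)    [distributive law]
= (-13·x·y - 6·x + 6·x^2 + 33·x·z - 31·y·z - 15·z + 45·z^2 - 8·y^2 - 3·y)·(-8·y + 4 + 9·z)    [combine like terms]
= 104·x·y^2 - 52·x·y - 117·x·y·z + 48·x·y - 24·x - 54·x·z - 48·x^2·y + 24·x^2 + 54·x^2·z - 264·x·y·z + 132·x·z + 297·x·z^2 + 248·y^2·z - 124·y·z - 279·y·z^2 + 120·y·z - 60·z - 135·z^2 - 360·y·z^2 + 180·z^2 + 405·z^3 + 64·y^3 - 32·y^2 - 72·y^2·z + 24·y^2 - 12·y - 27·y·z    [distributive law]
= 104·x·y^2 - 4·x·y - 381·x·y·z - 24·x + 78·x·z - 48·x^2·y + 24·x^2 + 54·x^2·z + 297·x·z^2 + 176·y^2·z - 31·y·z - 639·y·z^2 - 60·z + 45·z^2 + 405·z^3 + 64·y^3 - 8·y^2 - 12·y    [combine like terms]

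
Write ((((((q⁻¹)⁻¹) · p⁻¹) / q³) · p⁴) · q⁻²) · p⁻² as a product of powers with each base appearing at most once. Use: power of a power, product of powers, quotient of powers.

((((((q⁻¹)⁻¹) · p⁻¹) / q³) · p⁴) · q⁻²) · p⁻²
= (((((q¹) · p⁻¹) / q³) · p⁴) · q⁻²) · p⁻²    [power of a power]
= ((((q · p⁻¹) / q³) · p⁴) · q⁻²) · p⁻²    [power of a power]
= p·q⁻⁴    [quotient of powers; product of powers]

p·q⁻⁴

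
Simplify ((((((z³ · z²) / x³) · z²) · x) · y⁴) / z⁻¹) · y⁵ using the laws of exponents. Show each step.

((((((z³ · z²) / x³) · z²) · x) · y⁴) / z⁻¹) · y⁵
= (((((z⁵ / x³) · z²) · x) · y⁴) / z⁻¹) · y⁵    [product of powers]
= x⁻²·y⁹·z⁸    [quotient of powers; product of powers]

x⁻²·y⁹·z⁸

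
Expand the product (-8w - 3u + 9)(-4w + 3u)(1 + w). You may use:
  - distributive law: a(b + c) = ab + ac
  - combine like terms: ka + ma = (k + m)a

-4w^2 + 32w^3 + 15uw - 12uw^2 - 9u^2 - 9u^2w - 36w + 27u

(-8w - 3u + 9)(-4w + 3u)(1 + w)
= (32w^2 - 24uw + 12uw - 9u^2 - 36w + 27u)(1 + w)    [distributive law]
= (32w^2 - 12uw - 9u^2 - 36w + 27u)(1 + w)    [combine like terms]
= 32w^2 + 32w^3 - 12uw - 12uw^2 - 9u^2 - 9u^2w - 36w - 36w^2 + 27u + 27uw    [distributive law]
= -4w^2 + 32w^3 + 15uw - 12uw^2 - 9u^2 - 9u^2w - 36w + 27u    [combine like terms]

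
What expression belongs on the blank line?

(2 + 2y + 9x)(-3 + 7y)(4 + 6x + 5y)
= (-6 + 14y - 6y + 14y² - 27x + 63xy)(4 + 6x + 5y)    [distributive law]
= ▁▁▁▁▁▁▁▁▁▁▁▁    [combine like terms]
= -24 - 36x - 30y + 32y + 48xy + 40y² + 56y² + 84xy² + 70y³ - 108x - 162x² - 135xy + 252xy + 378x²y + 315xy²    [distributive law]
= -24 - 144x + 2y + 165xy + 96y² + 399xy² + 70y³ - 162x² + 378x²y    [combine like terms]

By combine like terms:

(-6 + 8y + 14y² - 27x + 63xy)(4 + 6x + 5y)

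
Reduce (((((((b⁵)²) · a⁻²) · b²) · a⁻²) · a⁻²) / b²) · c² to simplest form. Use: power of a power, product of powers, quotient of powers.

(((((((b⁵)²) · a⁻²) · b²) · a⁻²) · a⁻²) / b²) · c²
= (((((b¹⁰ · a⁻²) · b²) · a⁻²) · a⁻²) / b²) · c²    [power of a power]
= a⁻⁶·b¹⁰·c²    [quotient of powers; product of powers]

a⁻⁶·b¹⁰·c²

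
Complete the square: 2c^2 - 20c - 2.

2c^2 - 20c - 2
= 2(c^2 - 10c) - 2    [factor out 2 from the c-terms]
= 2(c^2 - 10c + 25 - 25) - 2    [add and subtract 25 inside the bracket]
= 2(c - 5)^2 - 50 - 2    [perfect-square identity]
= 2(c - 5)^2 - 52    [combine constants]

2(c - 5)^2 - 52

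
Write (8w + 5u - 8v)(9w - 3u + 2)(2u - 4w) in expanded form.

60uw² - 288w³ + 102u²w - 8uw - 64w² - 30u³ + 20u² - 240uvw + 288vw² + 48u²v - 32uv + 64vw

(8w + 5u - 8v)(9w - 3u + 2)(2u - 4w)
= (72w² - 24uw + 16w + 45uw - 15u² + 10u - 72vw + 24uv - 16v)(2u - 4w)    [distributive law]
= (72w² + 21uw + 16w - 15u² + 10u - 72vw + 24uv - 16v)(2u - 4w)    [combine like terms]
= 144uw² - 288w³ + 42u²w - 84uw² + 32uw - 64w² - 30u³ + 60u²w + 20u² - 40uw - 144uvw + 288vw² + 48u²v - 96uvw - 32uv + 64vw    [distributive law]
= 60uw² - 288w³ + 102u²w - 8uw - 64w² - 30u³ + 20u² - 240uvw + 288vw² + 48u²v - 32uv + 64vw    [combine like terms]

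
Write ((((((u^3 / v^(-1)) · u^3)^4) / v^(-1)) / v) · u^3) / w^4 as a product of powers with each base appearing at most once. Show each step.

((((((u^3 / v^(-1)) · u^3)^4) / v^(-1)) / v) · u^3) / w^4
= ((((((u^3 / v^(-1))^4) · ((u^3)^4)) / v^(-1)) / v) · u^3) / w^4    [power of a product]
= (((((((u^3)^4) / ((v^(-1))^4)) · ((u^3)^4)) / v^(-1)) / v) · u^3) / w^4    [power of a quotient]
= (((((u^12 / ((v^(-1))^4)) · ((u^3)^4)) / v^(-1)) / v) · u^3) / w^4    [power of a power]
= (((((u^12 / v^(-4)) · ((u^3)^4)) / v^(-1)) / v) · u^3) / w^4    [power of a power]
= (((((u^12 / v^(-4)) · u^12) / v^(-1)) / v) · u^3) / w^4    [power of a power]
= u^27·v^4·w^(-4)    [quotient of powers; product of powers]

u^27·v^4·w^(-4)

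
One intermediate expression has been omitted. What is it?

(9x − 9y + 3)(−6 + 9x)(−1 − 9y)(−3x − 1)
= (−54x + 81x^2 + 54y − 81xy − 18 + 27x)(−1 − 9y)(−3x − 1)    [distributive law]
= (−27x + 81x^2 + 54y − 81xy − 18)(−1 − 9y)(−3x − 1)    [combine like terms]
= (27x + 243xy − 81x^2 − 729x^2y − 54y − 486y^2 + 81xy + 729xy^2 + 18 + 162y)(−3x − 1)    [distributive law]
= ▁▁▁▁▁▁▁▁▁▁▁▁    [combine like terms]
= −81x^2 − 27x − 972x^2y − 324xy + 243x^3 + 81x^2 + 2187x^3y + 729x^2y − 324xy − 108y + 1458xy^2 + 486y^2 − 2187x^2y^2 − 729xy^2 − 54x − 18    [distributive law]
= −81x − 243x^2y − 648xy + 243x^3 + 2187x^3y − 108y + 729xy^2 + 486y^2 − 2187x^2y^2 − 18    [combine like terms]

Applying combine like terms to the line above:

(27x + 324xy − 81x^2 − 729x^2y + 108y − 486y^2 + 729xy^2 + 18)(−3x − 1)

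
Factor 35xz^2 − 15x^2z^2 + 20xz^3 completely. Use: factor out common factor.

5xz^2(7 − 3x + 4z)

35xz^2 − 15x^2z^2 + 20xz^3
= 5(7xz^2 − 3x^2z^2 + 4xz^3)    [factor out 5]
= 5xz^2(7 − 3x + 4z)    [factor out xz^2]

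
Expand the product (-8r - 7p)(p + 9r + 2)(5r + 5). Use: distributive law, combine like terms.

(-8r - 7p)(p + 9r + 2)(5r + 5)
= (-8pr - 72r^2 - 16r - 7p^2 - 63pr - 14p)(5r + 5)    [distributive law]
= (-71pr - 72r^2 - 16r - 7p^2 - 14p)(5r + 5)    [combine like terms]
= -355pr^2 - 355pr - 360r^3 - 360r^2 - 80r^2 - 80r - 35p^2r - 35p^2 - 70pr - 70p    [distributive law]
= -355pr^2 - 425pr - 360r^3 - 440r^2 - 80r - 35p^2r - 35p^2 - 70p    [combine like terms]

-355pr^2 - 425pr - 360r^3 - 440r^2 - 80r - 35p^2r - 35p^2 - 70p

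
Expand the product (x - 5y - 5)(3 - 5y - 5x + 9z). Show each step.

(x - 5y - 5)(3 - 5y - 5x + 9z)
= 3x - 5xy - 5x^2 + 9xz - 15y + 25y^2 + 25xy - 45yz - 15 + 25y + 25x - 45z    [distributive law]
= 28x + 20xy - 5x^2 + 9xz + 10y + 25y^2 - 45yz - 15 - 45z    [combine like terms]

28x + 20xy - 5x^2 + 9xz + 10y + 25y^2 - 45yz - 15 - 45z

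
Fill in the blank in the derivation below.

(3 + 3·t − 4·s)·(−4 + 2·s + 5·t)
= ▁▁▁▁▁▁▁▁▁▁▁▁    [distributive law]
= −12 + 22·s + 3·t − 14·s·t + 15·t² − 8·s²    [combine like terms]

Applying distributive law to the line above:

−12 + 6·s + 15·t − 12·t + 6·s·t + 15·t² + 16·s − 8·s² − 20·s·t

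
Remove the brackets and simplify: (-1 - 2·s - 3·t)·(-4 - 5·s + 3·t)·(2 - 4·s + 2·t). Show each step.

8 + 10·s + 26·t - 32·s^2 + 8·s·t - 40·s^3 - 16·s^2·t + 54·s·t^2 - 18·t^3

(-1 - 2·s - 3·t)·(-4 - 5·s + 3·t)·(2 - 4·s + 2·t)
= (4 + 5·s - 3·t + 8·s + 10·s^2 - 6·s·t + 12·t + 15·s·t - 9·t^2)·(2 - 4·s + 2·t)    [distributive law]
= (4 + 13·s + 9·t + 10·s^2 + 9·s·t - 9·t^2)·(2 - 4·s + 2·t)    [combine like terms]
= 8 - 16·s + 8·t + 26·s - 52·s^2 + 26·s·t + 18·t - 36·s·t + 18·t^2 + 20·s^2 - 40·s^3 + 20·s^2·t + 18·s·t - 36·s^2·t + 18·s·t^2 - 18·t^2 + 36·s·t^2 - 18·t^3    [distributive law]
= 8 + 10·s + 26·t - 32·s^2 + 8·s·t - 40·s^3 - 16·s^2·t + 54·s·t^2 - 18·t^3    [combine like terms]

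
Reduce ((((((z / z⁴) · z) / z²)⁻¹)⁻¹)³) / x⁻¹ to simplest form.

xz⁻¹²

((((((z / z⁴) · z) / z²)⁻¹)⁻¹)³) / x⁻¹
= (((((z / z⁴) · z) / z²)⁻¹)⁻³) / x⁻¹    [power of a power]
= ((((z / z⁴) · z) / z²)³) / x⁻¹    [power of a power]
= ((((z / z⁴) · z)³) / ((z²)³)) / x⁻¹    [power of a quotient]
= ((((z / z⁴)³) · (z³)) / ((z²)³)) / x⁻¹    [power of a product]
= ((((z³) / ((z⁴)³)) · (z³)) / ((z²)³)) / x⁻¹    [power of a quotient]
= (((z³ / z¹²) · (z³)) / ((z²)³)) / x⁻¹    [power of a power]
= ((z⁻⁹ · (z³)) / ((z²)³)) / x⁻¹    [quotient of powers]
= (z⁻⁶ / ((z²)³)) / x⁻¹    [product of powers]
= (z⁻⁶ / z⁶) / x⁻¹    [power of a power]
= z⁻¹² / x⁻¹    [quotient of powers]
= xz⁻¹²    [quotient of powers]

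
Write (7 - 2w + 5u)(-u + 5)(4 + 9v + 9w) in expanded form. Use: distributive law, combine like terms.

72u + 162uv + 170uw + 140 + 315v + 275w + 18uvw + 18uw² - 90vw - 90w² - 20u² - 45u²v - 45u²w

(7 - 2w + 5u)(-u + 5)(4 + 9v + 9w)
= (-7u + 35 + 2uw - 10w - 5u² + 25u)(4 + 9v + 9w)    [distributive law]
= (18u + 35 + 2uw - 10w - 5u²)(4 + 9v + 9w)    [combine like terms]
= 72u + 162uv + 162uw + 140 + 315v + 315w + 8uw + 18uvw + 18uw² - 40w - 90vw - 90w² - 20u² - 45u²v - 45u²w    [distributive law]
= 72u + 162uv + 170uw + 140 + 315v + 275w + 18uvw + 18uw² - 90vw - 90w² - 20u² - 45u²v - 45u²w    [combine like terms]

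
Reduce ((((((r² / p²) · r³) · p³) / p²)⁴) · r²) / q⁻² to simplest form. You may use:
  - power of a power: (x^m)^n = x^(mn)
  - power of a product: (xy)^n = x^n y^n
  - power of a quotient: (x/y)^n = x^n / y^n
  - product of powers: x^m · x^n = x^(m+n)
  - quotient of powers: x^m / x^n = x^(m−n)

p⁻⁴q²r²²

((((((r² / p²) · r³) · p³) / p²)⁴) · r²) / q⁻²
= ((((((r² / p²) · r³) · p³)⁴) / ((p²)⁴)) · r²) / q⁻²    [power of a quotient]
= ((((((r² / p²) · r³)⁴) · ((p³)⁴)) / ((p²)⁴)) · r²) / q⁻²    [power of a product]
= ((((((r² / p²)⁴) · ((r³)⁴)) · ((p³)⁴)) / ((p²)⁴)) · r²) / q⁻²    [power of a product]
= (((((((r²)⁴) / ((p²)⁴)) · ((r³)⁴)) · ((p³)⁴)) / ((p²)⁴)) · r²) / q⁻²    [power of a quotient]
= (((((r⁸ / ((p²)⁴)) · ((r³)⁴)) · ((p³)⁴)) / ((p²)⁴)) · r²) / q⁻²    [power of a power]
= (((((r⁸ / p⁸) · ((r³)⁴)) · ((p³)⁴)) / ((p²)⁴)) · r²) / q⁻²    [power of a power]
= (((((r⁸ / p⁸) · r¹²) · ((p³)⁴)) / ((p²)⁴)) · r²) / q⁻²    [power of a power]
= (((((r⁸ / p⁸) · r¹²) · p¹²) / ((p²)⁴)) · r²) / q⁻²    [power of a power]
= (((((r⁸ / p⁸) · r¹²) · p¹²) / p⁸) · r²) / q⁻²    [power of a power]
= p⁻⁴q²r²²    [quotient of powers; product of powers]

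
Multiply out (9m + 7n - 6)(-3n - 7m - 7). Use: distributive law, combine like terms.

(9m + 7n - 6)(-3n - 7m - 7)
= -27mn - 63m² - 63m - 21n² - 49mn - 49n + 18n + 42m + 42    [distributive law]
= -76mn - 63m² - 21m - 21n² - 31n + 42    [combine like terms]

-76mn - 63m² - 21m - 21n² - 31n + 42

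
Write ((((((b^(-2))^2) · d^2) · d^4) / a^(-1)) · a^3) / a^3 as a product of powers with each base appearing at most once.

ab^(-4)d^6

((((((b^(-2))^2) · d^2) · d^4) / a^(-1)) · a^3) / a^3
= ((((b^(-4) · d^2) · d^4) / a^(-1)) · a^3) / a^3    [power of a power]
= ab^(-4)d^6    [quotient of powers; product of powers]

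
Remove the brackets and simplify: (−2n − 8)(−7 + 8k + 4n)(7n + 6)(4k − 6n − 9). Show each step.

3576kn^2 + 1548n^3 − 138n^2 + 8336kn − 4572n − 448k^2n^2 + 448kn^3 − 2176k^2n + 336n^4 + 4800k − 3024 − 1536k^2

(−2n − 8)(−7 + 8k + 4n)(7n + 6)(4k − 6n − 9)
= (14n − 16kn − 8n^2 + 56 − 64k − 32n)(7n + 6)(4k − 6n − 9)    [distributive law]
= (−18n − 16kn − 8n^2 + 56 − 64k)(7n + 6)(4k − 6n − 9)    [combine like terms]
= (−126n^2 − 108n − 112kn^2 − 96kn − 56n^3 − 48n^2 + 392n + 336 − 448kn − 384k)(4k − 6n − 9)    [distributive law]
= (−174n^2 + 284n − 112kn^2 − 544kn − 56n^3 + 336 − 384k)(4k − 6n − 9)    [combine like terms]
= −696kn^2 + 1044n^3 + 1566n^2 + 1136kn − 1704n^2 − 2556n − 448k^2n^2 + 672kn^3 + 1008kn^2 − 2176k^2n + 3264kn^2 + 4896kn − 224kn^3 + 336n^4 + 504n^3 + 1344k − 2016n − 3024 − 1536k^2 + 2304kn + 3456k    [distributive law]
= 3576kn^2 + 1548n^3 − 138n^2 + 8336kn − 4572n − 448k^2n^2 + 448kn^3 − 2176k^2n + 336n^4 + 4800k − 3024 − 1536k^2    [combine like terms]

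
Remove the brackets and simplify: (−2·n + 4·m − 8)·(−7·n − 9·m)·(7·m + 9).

(−2·n + 4·m − 8)·(−7·n − 9·m)·(7·m + 9)
= (14·n^2 + 18·m·n − 28·m·n − 36·m^2 + 56·n + 72·m)·(7·m + 9)    [distributive law]
= (14·n^2 − 10·m·n − 36·m^2 + 56·n + 72·m)·(7·m + 9)    [combine like terms]
= 98·m·n^2 + 126·n^2 − 70·m^2·n − 90·m·n − 252·m^3 − 324·m^2 + 392·m·n + 504·n + 504·m^2 + 648·m    [distributive law]
= 98·m·n^2 + 126·n^2 − 70·m^2·n + 302·m·n − 252·m^3 + 180·m^2 + 504·n + 648·m    [combine like terms]

98·m·n^2 + 126·n^2 − 70·m^2·n + 302·m·n − 252·m^3 + 180·m^2 + 504·n + 648·m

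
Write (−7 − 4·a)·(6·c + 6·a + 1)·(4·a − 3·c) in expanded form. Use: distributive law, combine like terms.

−30·a·c + 126·c^2 − 184·a^2 − 28·a + 21·c − 24·a^2·c + 72·a·c^2 − 96·a^3

(−7 − 4·a)·(6·c + 6·a + 1)·(4·a − 3·c)
= (−42·c − 42·a − 7 − 24·a·c − 24·a^2 − 4·a)·(4·a − 3·c)    [distributive law]
= (−42·c − 46·a − 7 − 24·a·c − 24·a^2)·(4·a − 3·c)    [combine like terms]
= −168·a·c + 126·c^2 − 184·a^2 + 138·a·c − 28·a + 21·c − 96·a^2·c + 72·a·c^2 − 96·a^3 + 72·a^2·c    [distributive law]
= −30·a·c + 126·c^2 − 184·a^2 − 28·a + 21·c − 24·a^2·c + 72·a·c^2 − 96·a^3    [combine like terms]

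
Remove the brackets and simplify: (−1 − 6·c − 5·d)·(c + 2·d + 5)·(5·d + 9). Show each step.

−308·c·d − 279·c − 225·d^2 − 268·d − 45 − 30·c^2·d − 54·c^2 − 85·c·d^2 − 50·d^3

(−1 − 6·c − 5·d)·(c + 2·d + 5)·(5·d + 9)
= (−c − 2·d − 5 − 6·c^2 − 12·c·d − 30·c − 5·c·d − 10·d^2 − 25·d)·(5·d + 9)    [distributive law]
= (−31·c − 27·d − 5 − 6·c^2 − 17·c·d − 10·d^2)·(5·d + 9)    [combine like terms]
= −155·c·d − 279·c − 135·d^2 − 243·d − 25·d − 45 − 30·c^2·d − 54·c^2 − 85·c·d^2 − 153·c·d − 50·d^3 − 90·d^2    [distributive law]
= −308·c·d − 279·c − 225·d^2 − 268·d − 45 − 30·c^2·d − 54·c^2 − 85·c·d^2 − 50·d^3    [combine like terms]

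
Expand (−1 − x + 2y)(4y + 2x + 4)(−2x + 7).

(−1 − x + 2y)(4y + 2x + 4)(−2x + 7)
= (−4y − 2x − 4 − 4xy − 2x^2 − 4x + 8y^2 + 4xy + 8y)(−2x + 7)    [distributive law]
= (4y − 6x − 4 − 2x^2 + 8y^2)(−2x + 7)    [combine like terms]
= −8xy + 28y + 12x^2 − 42x + 8x − 28 + 4x^3 − 14x^2 − 16xy^2 + 56y^2    [distributive law]
= −8xy + 28y − 2x^2 − 34x − 28 + 4x^3 − 16xy^2 + 56y^2    [combine like terms]

−8xy + 28y − 2x^2 − 34x − 28 + 4x^3 − 16xy^2 + 56y^2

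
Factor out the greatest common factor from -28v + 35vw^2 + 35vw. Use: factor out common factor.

7v(-4 + 5w^2 + 5w)

-28v + 35vw^2 + 35vw
= 7(-4v + 5vw^2 + 5vw)    [factor out 7]
= 7v(-4 + 5w^2 + 5w)    [factor out v]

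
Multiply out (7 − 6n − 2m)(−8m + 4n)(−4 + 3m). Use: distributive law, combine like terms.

(7 − 6n − 2m)(−8m + 4n)(−4 + 3m)
= (−56m + 28n + 48mn − 24n^2 + 16m^2 − 8mn)(−4 + 3m)    [distributive law]
= (−56m + 28n + 40mn − 24n^2 + 16m^2)(−4 + 3m)    [combine like terms]
= 224m − 168m^2 − 112n + 84mn − 160mn + 120m^2n + 96n^2 − 72mn^2 − 64m^2 + 48m^3    [distributive law]
= 224m − 232m^2 − 112n − 76mn + 120m^2n + 96n^2 − 72mn^2 + 48m^3    [combine like terms]

224m − 232m^2 − 112n − 76mn + 120m^2n + 96n^2 − 72mn^2 + 48m^3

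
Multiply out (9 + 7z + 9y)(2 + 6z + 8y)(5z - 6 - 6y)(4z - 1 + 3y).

(9 + 7z + 9y)(2 + 6z + 8y)(5z - 6 - 6y)(4z - 1 + 3y)
= (18 + 54z + 72y + 14z + 42z² + 56yz + 18y + 54yz + 72y²)(5z - 6 - 6y)(4z - 1 + 3y)    [distributive law]
= (18 + 68z + 90y + 42z² + 110yz + 72y²)(5z - 6 - 6y)(4z - 1 + 3y)    [combine like terms]
= (90z - 108 - 108y + 340z² - 408z - 408yz + 450yz - 540y - 540y² + 210z³ - 252z² - 252yz² + 550yz² - 660yz - 660y²z + 360y²z - 432y² - 432y³)(4z - 1 + 3y)    [distributive law]
= (-318z - 108 - 648y + 88z² - 618yz - 972y² + 210z³ + 298yz² - 300y²z - 432y³)(4z - 1 + 3y)    [combine like terms]
= -1272z² + 318z - 954yz - 432z + 108 - 324y - 2592yz + 648y - 1944y² + 352z³ - 88z² + 264yz² - 2472yz² + 618yz - 1854y²z - 3888y²z + 972y² - 2916y³ + 840z⁴ - 210z³ + 630yz³ + 1192yz³ - 298yz² + 894y²z² - 1200y²z² + 300y²z - 900y³z - 1728y³z + 432y³ - 1296y⁴    [distributive law]
= -1360z² - 114z - 2928yz + 108 + 324y - 972y² + 142z³ - 2506yz² - 5442y²z - 2484y³ + 840z⁴ + 1822yz³ - 306y²z² - 2628y³z - 1296y⁴    [combine like terms]

-1360z² - 114z - 2928yz + 108 + 324y - 972y² + 142z³ - 2506yz² - 5442y²z - 2484y³ + 840z⁴ + 1822yz³ - 306y²z² - 2628y³z - 1296y⁴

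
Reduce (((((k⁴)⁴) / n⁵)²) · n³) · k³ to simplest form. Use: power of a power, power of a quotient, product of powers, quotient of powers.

(((((k⁴)⁴) / n⁵)²) · n³) · k³
= (((((k⁴)⁴)²) / ((n⁵)²)) · n³) · k³    [power of a quotient]
= ((((k⁴)⁸) / ((n⁵)²)) · n³) · k³    [power of a power]
= ((k³² / ((n⁵)²)) · n³) · k³    [power of a power]
= ((k³² / n¹⁰) · n³) · k³    [power of a power]
= k³⁵·n⁻⁷    [quotient of powers; product of powers]

k³⁵·n⁻⁷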